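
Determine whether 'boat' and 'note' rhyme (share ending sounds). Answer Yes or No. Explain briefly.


Rime (stressed vowel + following sounds) of 'boat': -oat = /oʊt/
Rime of 'note': -ote = /oʊt/
/oʊt/ and /oʊt/ are the same ending sound, so the words rhyme.

Yes


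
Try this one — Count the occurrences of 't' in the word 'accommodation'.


Letter 't' in 'accommodation': found at position(s) 10 = 1 occurrence(s).

1


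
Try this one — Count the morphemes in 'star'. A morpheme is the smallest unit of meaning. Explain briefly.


Decomposition: star (free morpheme) = 1 morpheme(s)

1 morphemes


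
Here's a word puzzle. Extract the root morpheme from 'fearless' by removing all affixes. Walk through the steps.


Remove suffix '-less' from 'fearless' to get root 'fear'.

fear


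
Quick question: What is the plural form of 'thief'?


Apply rule: Change -f to -ves. 'thief' becomes 'thieves'.

thieves


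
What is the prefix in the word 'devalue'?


The word 'devalue' = 'de' (prefix) + 'value' (root). The prefix is 'de'.

de


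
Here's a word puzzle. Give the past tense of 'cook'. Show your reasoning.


Apply rule: Add -ed. 'cook' becomes 'cooked'.

cooked


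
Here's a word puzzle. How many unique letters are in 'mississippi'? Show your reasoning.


Unique letters in 'mississippi': {i, m, p, s} = 4 distinct letters.

4


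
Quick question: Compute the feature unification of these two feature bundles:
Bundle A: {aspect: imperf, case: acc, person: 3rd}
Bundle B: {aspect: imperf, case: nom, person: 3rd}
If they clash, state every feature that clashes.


Compare features:
aspect: A=imperf vs B=imperf -> unified: imperf
case: A=acc vs B=nom -> CLASH
person: A=3rd vs B=3rd -> unified: 3rd
Clash detected on feature 'case' (acc vs nom); unification fails.

CLASH on 'case' (acc vs nom)


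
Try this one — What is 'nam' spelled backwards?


Reverse 'nam' character by character: 'man'.

man


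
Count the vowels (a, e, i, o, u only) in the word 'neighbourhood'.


Vowels in 'neighbourhood': e, i, o, u, o, o = 6 vowels.

6


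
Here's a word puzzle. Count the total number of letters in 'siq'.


Spell out 'siq' and number each letter: s(1), i(2), q(3). Total: 3 letters.

3


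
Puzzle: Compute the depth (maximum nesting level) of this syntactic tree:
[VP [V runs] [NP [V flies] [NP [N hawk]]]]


Count bracket nesting levels:
'[' at pos 0: depth = 1
'[' at pos 4: depth = 2
'[' at pos 13: depth = 2
'[' at pos 17: depth = 3
'[' at pos 27: depth = 3
'[' at pos 31: depth = 4
Maximum depth reached: 4

4


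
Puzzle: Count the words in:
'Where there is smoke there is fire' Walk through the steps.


Split into words: Where | there | is | smoke | there | is | fire = 7 words.

7


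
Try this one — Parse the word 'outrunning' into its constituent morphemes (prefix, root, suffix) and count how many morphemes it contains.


Step 1: Identify prefix: 'out' (meaning: surpass)
Step 2: Identify root: 'run'
Step 3: Identify suffix(es): 'ing'
Decomposition: out- (prefix: surpass) + run (root) + -ing (suffix: ongoing action)
Total morphemes: 3

3 morphemes (out- (prefix: surpass) + run (root) + -ing (suffix: ongoing action))


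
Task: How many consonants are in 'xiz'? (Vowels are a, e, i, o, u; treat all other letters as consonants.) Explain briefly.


Consonants in 'xiz': x, z = 2 consonants.

2


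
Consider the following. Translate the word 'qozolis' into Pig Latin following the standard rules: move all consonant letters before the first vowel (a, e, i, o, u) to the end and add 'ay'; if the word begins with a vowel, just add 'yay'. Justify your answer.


'qozolis': move consonant cluster 'q' to end and add 'ay': 'ozolisqay'.

ozolisqay


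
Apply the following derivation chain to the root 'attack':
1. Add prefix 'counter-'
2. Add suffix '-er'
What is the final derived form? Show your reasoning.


Step 1: Add prefix 'counter-' to 'attack' = 'counterattack'
Step 2: Add suffix '-er' to 'counterattack' = 'counterattacker'

counterattacker


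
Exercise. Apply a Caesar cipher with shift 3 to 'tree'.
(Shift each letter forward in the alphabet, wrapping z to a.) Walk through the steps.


Shift each letter by 3: t -> w, r -> u, e -> h, e -> h. Result: 'wuhh'.

wuhh


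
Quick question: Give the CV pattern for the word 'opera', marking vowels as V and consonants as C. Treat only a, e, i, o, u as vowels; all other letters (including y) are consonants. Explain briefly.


Letter mapping: o = V, p = C, e = V, r = C, a = V.

VCVCV


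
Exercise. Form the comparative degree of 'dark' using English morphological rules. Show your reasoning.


Apply comparative formation (add -er): 'dark' -> 'darker'.

darker


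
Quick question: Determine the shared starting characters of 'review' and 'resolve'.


Compare from the start: 2 characters match: 're'. Mismatch at position 3: 'v' vs 's'.

re


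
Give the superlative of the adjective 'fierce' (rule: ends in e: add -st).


Apply superlative formation (ends in e: add -st): 'fierce' -> 'fiercest'.

fiercest


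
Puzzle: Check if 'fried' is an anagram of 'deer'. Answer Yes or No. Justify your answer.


Sorted letters of 'fried': 'defir'
Sorted letters of 'deer': 'deer'
They do not match.

No


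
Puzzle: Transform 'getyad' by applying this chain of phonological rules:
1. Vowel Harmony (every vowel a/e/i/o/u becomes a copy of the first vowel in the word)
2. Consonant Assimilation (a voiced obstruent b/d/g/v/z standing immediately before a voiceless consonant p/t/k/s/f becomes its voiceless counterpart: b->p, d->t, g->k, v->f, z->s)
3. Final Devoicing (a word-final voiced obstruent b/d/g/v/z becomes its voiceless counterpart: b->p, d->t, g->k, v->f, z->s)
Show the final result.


Starting form: 'getyad'
Rule 1: Vowel Harmony: all vowels become 'e' (matching first vowel). 'getyad' -> 'getyed'
Rule 2: Consonant Assimilation: no voiced obstruent (b/d/g/v/z) stands immediately before a voiceless consonant (p/t/k/s/f). No change.
Rule 3: Final Devoicing: word-final voiced obstruent 'd' becomes voiceless 't'. 'getyed' -> 'getyet'
Final form: 'getyet'

getyet


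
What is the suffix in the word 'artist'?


The word 'artist' = 'art' (root) + '-ist' (suffix). The suffix is '-ist'.

ist


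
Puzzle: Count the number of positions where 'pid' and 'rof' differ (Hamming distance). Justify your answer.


Alignment:
Position 1: 'p' vs 'r' = DIFFER
Position 2: 'i' vs 'o' = DIFFER
Position 3: 'd' vs 'f' = DIFFER
Total differences: 3

3


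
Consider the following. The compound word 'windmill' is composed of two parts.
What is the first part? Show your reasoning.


Split 'windmill' into 'wind' + 'mill'. The first part is 'wind'.

wind


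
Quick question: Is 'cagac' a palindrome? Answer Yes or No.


Forward: 'cagac'
Reversed: 'cagac'
They are identical.

Yes


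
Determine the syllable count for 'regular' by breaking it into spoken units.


Break 'regular' into syllables: reg-u-lar -> reg | u | lar = 3 syllables

3 syllables


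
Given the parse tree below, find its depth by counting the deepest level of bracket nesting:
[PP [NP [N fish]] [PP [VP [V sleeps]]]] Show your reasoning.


Count bracket nesting levels:
'[' at pos 0: depth = 1
'[' at pos 4: depth = 2
'[' at pos 8: depth = 3
'[' at pos 18: depth = 2
'[' at pos 22: depth = 3
'[' at pos 26: depth = 4
Maximum depth reached: 4

4


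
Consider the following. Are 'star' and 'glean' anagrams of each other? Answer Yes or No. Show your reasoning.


Sorted letters of 'star': 'arst'
Sorted letters of 'glean': 'aegln'
They do not match.

No


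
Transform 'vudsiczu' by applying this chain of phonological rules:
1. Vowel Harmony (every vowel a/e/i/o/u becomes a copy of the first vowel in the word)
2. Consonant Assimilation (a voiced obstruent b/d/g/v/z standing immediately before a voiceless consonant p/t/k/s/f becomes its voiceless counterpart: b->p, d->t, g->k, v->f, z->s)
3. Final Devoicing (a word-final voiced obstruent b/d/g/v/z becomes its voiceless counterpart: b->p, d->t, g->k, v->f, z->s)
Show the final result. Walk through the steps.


Starting form: 'vudsiczu'
Rule 1: Vowel Harmony: all vowels become 'u' (matching first vowel). 'vudsiczu' -> 'vudsuczu'
Rule 2: Consonant Assimilation: voiced obstruent before voiceless consonant becomes voiceless ('ds' -> 'ts'). 'vudsuczu' -> 'vutsuczu'
Rule 3: Final Devoicing: the word ends in the vowel 'u', not a consonant. No change.
Final form: 'vutsuczu'

vutsuczu


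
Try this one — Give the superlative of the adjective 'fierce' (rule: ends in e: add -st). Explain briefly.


Apply superlative formation (ends in e: add -st): 'fierce' -> 'fiercest'.

fiercest


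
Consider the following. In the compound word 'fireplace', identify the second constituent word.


Split 'fireplace' into 'fire' + 'place'. The second part is 'place'.

place


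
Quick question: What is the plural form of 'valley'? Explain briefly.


Apply rule: Add -s. 'valley' becomes 'valleys'.

valleys


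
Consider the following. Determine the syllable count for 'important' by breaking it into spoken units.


Break 'important' into syllables: im-por-tant -> im | por | tant = 3 syllables

3 syllables


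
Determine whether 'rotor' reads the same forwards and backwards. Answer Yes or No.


Forward: 'rotor'
Reversed: 'rotor'
They are identical.

Yes


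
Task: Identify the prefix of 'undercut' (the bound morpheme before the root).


The word 'undercut' = 'under' (prefix) + 'cut' (root). The prefix is 'under'.

under


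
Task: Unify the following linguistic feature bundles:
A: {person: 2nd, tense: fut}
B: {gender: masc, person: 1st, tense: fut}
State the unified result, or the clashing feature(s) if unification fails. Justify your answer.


Compare features:
gender: A=_ vs B=masc -> unified: masc
person: A=2nd vs B=1st -> CLASH
tense: A=fut vs B=fut -> unified: fut
Clash detected on feature 'person' (2nd vs 1st); unification fails.

CLASH on 'person' (2nd vs 1st)


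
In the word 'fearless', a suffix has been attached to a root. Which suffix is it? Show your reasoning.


The word 'fearless' = 'fear' (root) + '-less' (suffix). The suffix is '-less'.

less


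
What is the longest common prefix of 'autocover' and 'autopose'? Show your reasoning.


Compare from the start: 4 characters match: 'auto'. Mismatch at position 5: 'c' vs 'p'.

auto


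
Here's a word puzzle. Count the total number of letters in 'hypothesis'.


Spell out 'hypothesis' and number each letter: h(1), y(2), p(3), o(4), t(5), h(6), e(7), s(8), i(9), s(10). Total: 10 letters.

10


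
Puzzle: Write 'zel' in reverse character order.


Reverse 'zel' character by character: 'lez'.

lez


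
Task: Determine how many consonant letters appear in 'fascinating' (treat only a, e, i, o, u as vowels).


Consonants in 'fascinating': f, s, c, n, t, n, g = 7 consonants.

7


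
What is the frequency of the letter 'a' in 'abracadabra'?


Letter 'a' in 'abracadabra': found at position(s) 1, 4, 6, 8, 11 = 5 occurrence(s).

5


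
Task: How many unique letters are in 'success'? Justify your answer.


Unique letters in 'success': {c, e, s, u} = 4 distinct letters.

4


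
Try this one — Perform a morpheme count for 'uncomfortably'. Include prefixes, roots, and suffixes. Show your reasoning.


Decomposition: un- (prefix) + comfort (root) + -able (suffix) + -ly (suffix) = 4 morpheme(s)

4 morphemes


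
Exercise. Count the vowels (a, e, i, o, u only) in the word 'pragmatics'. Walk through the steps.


Vowels in 'pragmatics': a, a, i = 3 vowels.

3


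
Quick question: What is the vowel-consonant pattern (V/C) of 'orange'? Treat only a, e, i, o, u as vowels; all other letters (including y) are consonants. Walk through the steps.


Letter mapping: o = V, r = C, a = V, n = C, g = C, e = V.

VCVCCV


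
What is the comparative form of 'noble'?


Apply comparative formation (ends in e: add -r): 'noble' -> 'nobler'.

nobler


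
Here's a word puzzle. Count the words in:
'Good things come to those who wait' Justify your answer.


Split into words: Good | things | come | to | those | who | wait = 7 words.

7


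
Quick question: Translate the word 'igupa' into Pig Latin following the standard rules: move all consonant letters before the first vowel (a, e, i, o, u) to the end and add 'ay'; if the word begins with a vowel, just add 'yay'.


'igupa' starts with a vowel, so add 'yay': 'igupayay'.

igupayay


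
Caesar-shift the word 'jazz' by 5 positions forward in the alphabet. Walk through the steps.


Shift each letter by 5: j -> o, a -> f, z -> e, z -> e. Result: 'ofee'.

ofee


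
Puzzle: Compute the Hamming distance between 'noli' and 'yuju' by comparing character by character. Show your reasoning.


Alignment:
Position 1: 'n' vs 'y' = DIFFER
Position 2: 'o' vs 'u' = DIFFER
Position 3: 'l' vs 'j' = DIFFER
Position 4: 'i' vs 'u' = DIFFER
Total differences: 4

4


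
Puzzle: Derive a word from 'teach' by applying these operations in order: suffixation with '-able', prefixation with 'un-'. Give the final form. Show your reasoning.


Step 1: Add suffix '-able' to 'teach' = 'teachable'
Step 2: Add prefix 'un-' to 'teachable' = 'unteachable'

unteachable


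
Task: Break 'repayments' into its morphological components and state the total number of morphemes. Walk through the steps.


Step 1: Identify prefix: 're' (meaning: again)
Step 2: Identify root: 'pay'
Step 3: Identify suffix(es): 'ment, s'
Decomposition: re- (prefix: again) + pay (root) + -ment (suffix: action/result) + -s (plural)
Total morphemes: 4

4 morphemes (re- (prefix: again) + pay (root) + -ment (suffix: action/result) + -s (plural))


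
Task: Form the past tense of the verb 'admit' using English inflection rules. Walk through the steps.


Apply rule: Double final consonant and add -ed. 'admit' becomes 'admitted'.

admitted


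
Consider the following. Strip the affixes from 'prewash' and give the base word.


Remove prefix 'pre' from 'prewash' to get root 'wash'.

wash


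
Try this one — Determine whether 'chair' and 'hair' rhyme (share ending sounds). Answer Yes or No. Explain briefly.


Rime (stressed vowel + following sounds) of 'chair': -air = /ɛər/
Rime of 'hair': -air = /ɛər/
/ɛər/ and /ɛər/ are the same ending sound, so the words rhyme.

Yes


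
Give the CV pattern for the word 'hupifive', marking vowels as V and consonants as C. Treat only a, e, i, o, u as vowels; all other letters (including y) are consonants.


Letter mapping: h = C, u = V, p = C, i = V, f = C, i = V, v = C, e = V.

CVCVCVCV


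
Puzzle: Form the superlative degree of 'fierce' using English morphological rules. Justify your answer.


Apply superlative formation (ends in e: add -st): 'fierce' -> 'fiercest'.

fiercest


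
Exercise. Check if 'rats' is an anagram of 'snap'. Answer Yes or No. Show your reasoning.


Sorted letters of 'rats': 'arst'
Sorted letters of 'snap': 'anps'
They do not match.

No


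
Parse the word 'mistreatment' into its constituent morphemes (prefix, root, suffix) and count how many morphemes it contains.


Step 1: Identify prefix: 'mis' (meaning: wrongly)
Step 2: Identify root: 'treat'
Step 3: Identify suffix(es): 'ment'
Decomposition: mis- (prefix: wrongly) + treat (root) + -ment (suffix: action/result)
Total morphemes: 3

3 morphemes (mis- (prefix: wrongly) + treat (root) + -ment (suffix: action/result))


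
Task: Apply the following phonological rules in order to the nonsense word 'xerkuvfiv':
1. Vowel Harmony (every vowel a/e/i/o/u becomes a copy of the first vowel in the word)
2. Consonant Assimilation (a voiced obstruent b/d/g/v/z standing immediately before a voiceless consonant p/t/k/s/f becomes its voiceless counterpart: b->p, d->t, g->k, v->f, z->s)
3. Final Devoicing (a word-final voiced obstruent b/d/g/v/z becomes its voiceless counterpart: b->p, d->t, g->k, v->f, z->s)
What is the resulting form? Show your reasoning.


Starting form: 'xerkuvfiv'
Rule 1: Vowel Harmony: all vowels become 'e' (matching first vowel). 'xerkuvfiv' -> 'xerkevfev'
Rule 2: Consonant Assimilation: voiced obstruent before voiceless consonant becomes voiceless ('vf' -> 'ff'). 'xerkevfev' -> 'xerkeffev'
Rule 3: Final Devoicing: word-final voiced obstruent 'v' becomes voiceless 'f'. 'xerkeffev' -> 'xerkeffef'
Final form: 'xerkeffef'

xerkeffef


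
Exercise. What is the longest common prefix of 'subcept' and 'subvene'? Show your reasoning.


Compare from the start: 3 characters match: 'sub'. Mismatch at position 4: 'c' vs 'v'.

sub


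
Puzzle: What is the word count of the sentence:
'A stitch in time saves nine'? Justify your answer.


Split into words: A | stitch | in | time | saves | nine = 6 words.

6


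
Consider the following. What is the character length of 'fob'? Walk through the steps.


Spell out 'fob' and number each letter: f(1), o(2), b(3). Total: 3 letters.

3


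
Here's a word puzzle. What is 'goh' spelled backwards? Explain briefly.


Reverse 'goh' character by character: 'hog'.

hog


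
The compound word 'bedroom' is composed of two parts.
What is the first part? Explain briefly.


Split 'bedroom' into 'bed' + 'room'. The first part is 'bed'.

bed


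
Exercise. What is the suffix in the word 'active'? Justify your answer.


The word 'active' = 'act' (root) + '-ive' (suffix). The suffix is '-ive'.

ive


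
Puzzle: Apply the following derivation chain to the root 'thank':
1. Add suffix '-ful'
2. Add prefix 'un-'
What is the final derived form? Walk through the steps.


Step 1: Add suffix '-ful' to 'thank' = 'thankful'
Step 2: Add prefix 'un-' to 'thankful' = 'unthankful'

unthankful


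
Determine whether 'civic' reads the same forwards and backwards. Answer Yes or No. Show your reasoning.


Forward: 'civic'
Reversed: 'civic'
They are identical.

Yes


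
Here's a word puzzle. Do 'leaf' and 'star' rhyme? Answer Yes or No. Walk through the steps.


Rime (stressed vowel + following sounds) of 'leaf': -eaf = /iːf/
Rime of 'star': -ar = /ɑːr/
/iːf/ and /ɑːr/ are different ending sounds, so the words do not rhyme.

No


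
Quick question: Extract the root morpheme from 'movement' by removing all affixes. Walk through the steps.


Remove suffix '-ment' from 'movement' to get root 'move'.

move


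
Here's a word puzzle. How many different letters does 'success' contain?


Unique letters in 'success': {c, e, s, u} = 4 distinct letters.

4


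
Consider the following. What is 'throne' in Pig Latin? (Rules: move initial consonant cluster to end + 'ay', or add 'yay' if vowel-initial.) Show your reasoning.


'throne': move consonant cluster 'thr' to end and add 'ay': 'onethray'.

onethray


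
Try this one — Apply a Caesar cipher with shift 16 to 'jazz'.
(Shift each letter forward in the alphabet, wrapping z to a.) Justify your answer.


Shift each letter by 16: j -> z, a -> q, z -> p, z -> p. Result: 'zqpp'.

zqpp


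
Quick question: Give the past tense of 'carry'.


Apply rule: Change -y to -ied. 'carry' becomes 'carried'.

carried


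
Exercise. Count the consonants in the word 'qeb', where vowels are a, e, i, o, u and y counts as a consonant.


Consonants in 'qeb': q, b = 2 consonants.

2


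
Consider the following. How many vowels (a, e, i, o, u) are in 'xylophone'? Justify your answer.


Vowels in 'xylophone': o, o, e = 3 vowels.

3


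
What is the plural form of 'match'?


Apply rule: Add -es (sibilant/fricative ending). 'match' becomes 'matches'.

matches


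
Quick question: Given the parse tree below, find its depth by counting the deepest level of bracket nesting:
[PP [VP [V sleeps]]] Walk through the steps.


Count bracket nesting levels:
'[' at pos 0: depth = 1
'[' at pos 4: depth = 2
'[' at pos 8: depth = 3
Maximum depth reached: 3

3


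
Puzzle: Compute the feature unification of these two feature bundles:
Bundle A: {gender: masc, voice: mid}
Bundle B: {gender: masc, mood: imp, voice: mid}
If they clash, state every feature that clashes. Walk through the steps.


Compare features:
gender: A=masc vs B=masc -> unified: masc
mood: A=_ vs B=imp -> unified: imp
voice: A=mid vs B=mid -> unified: mid
No clashes found.

Unified: {gender: masc, mood: imp, voice: mid}


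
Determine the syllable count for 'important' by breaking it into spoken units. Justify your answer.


Break 'important' into syllables: im-por-tant -> im | por | tant = 3 syllables

3 syllables


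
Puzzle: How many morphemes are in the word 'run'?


Decomposition: run (free morpheme) = 1 morpheme(s)

1 morphemes


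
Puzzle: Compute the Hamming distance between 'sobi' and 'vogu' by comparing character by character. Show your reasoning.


Alignment:
Position 1: 's' vs 'v' = DIFFER
Position 2: 'o' vs 'o' = match
Position 3: 'b' vs 'g' = DIFFER
Position 4: 'i' vs 'u' = DIFFER
Total differences: 3

3


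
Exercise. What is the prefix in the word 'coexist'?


The word 'coexist' = 'co' (prefix) + 'exist' (root). The prefix is 'co'.

co


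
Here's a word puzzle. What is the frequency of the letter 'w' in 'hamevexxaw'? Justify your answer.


Letter 'w' in 'hamevexxaw': found at position(s) 10 = 1 occurrence(s).

1


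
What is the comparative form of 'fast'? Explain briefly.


Apply comparative formation (add -er): 'fast' -> 'faster'.

faster


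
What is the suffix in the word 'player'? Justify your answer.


The word 'player' = 'play' (root) + '-er' (suffix). The suffix is '-er'.

er


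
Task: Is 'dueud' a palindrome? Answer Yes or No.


Forward: 'dueud'
Reversed: 'dueud'
They are identical.

Yes


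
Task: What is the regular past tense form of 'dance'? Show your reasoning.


Apply rule: Add -d (word ends in -e). 'dance' becomes 'danced'.

danced


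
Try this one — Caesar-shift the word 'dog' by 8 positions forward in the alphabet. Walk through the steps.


Shift each letter by 8: d -> l, o -> w, g -> o. Result: 'lwo'.

lwo


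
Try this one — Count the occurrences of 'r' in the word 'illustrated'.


Letter 'r' in 'illustrated': found at position(s) 7 = 1 occurrence(s).

1


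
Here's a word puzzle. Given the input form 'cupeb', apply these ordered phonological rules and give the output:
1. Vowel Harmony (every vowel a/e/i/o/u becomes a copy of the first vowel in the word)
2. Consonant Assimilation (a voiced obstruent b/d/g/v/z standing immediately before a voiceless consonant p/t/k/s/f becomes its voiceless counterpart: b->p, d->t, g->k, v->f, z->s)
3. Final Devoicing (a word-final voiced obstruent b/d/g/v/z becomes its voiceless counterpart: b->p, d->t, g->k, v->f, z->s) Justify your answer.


Starting form: 'cupeb'
Rule 1: Vowel Harmony: all vowels become 'u' (matching first vowel). 'cupeb' -> 'cupub'
Rule 2: Consonant Assimilation: no voiced obstruent (b/d/g/v/z) stands immediately before a voiceless consonant (p/t/k/s/f). No change.
Rule 3: Final Devoicing: word-final voiced obstruent 'b' becomes voiceless 'p'. 'cupub' -> 'cupup'
Final form: 'cupup'

cupup


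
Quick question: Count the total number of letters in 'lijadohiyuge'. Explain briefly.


Spell out 'lijadohiyuge' and number each letter: l(1), i(2), j(3), a(4), d(5), o(6), h(7), i(8), y(9), u(10), g(11), e(12). Total: 12 letters.

12


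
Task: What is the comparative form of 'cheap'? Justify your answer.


Apply comparative formation (add -er): 'cheap' -> 'cheaper'.

cheaper


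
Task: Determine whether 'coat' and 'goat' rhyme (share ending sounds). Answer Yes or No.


Rime (stressed vowel + following sounds) of 'coat': -oat = /oʊt/
Rime of 'goat': -oat = /oʊt/
/oʊt/ and /oʊt/ are the same ending sound, so the words rhyme.

Yes


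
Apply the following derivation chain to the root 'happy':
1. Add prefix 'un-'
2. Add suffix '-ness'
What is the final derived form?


Step 1: Add prefix 'un-' to 'happy' = 'unhappy'
Step 2: Add suffix '-ness' to 'unhappy' = 'unhappiness'

unhappiness


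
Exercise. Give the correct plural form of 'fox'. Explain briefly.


Apply rule: Add -es (sibilant/fricative ending). 'fox' becomes 'foxes'.

foxes


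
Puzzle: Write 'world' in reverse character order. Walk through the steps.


Reverse 'world' character by character: 'dlrow'.

dlrow


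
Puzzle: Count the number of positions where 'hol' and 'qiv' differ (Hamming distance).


Alignment:
Position 1: 'h' vs 'q' = DIFFER
Position 2: 'o' vs 'i' = DIFFER
Position 3: 'l' vs 'v' = DIFFER
Total differences: 3

3


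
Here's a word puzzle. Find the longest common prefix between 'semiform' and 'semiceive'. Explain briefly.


Compare from the start: 4 characters match: 'semi'. Mismatch at position 5: 'f' vs 'c'.

semi


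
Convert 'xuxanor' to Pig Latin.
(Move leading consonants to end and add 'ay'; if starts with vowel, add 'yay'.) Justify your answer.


'xuxanor': move consonant cluster 'x' to end and add 'ay': 'uxanorxay'.

uxanorxay


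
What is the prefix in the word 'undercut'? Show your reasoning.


The word 'undercut' = 'under' (prefix) + 'cut' (root). The prefix is 'under'.

under


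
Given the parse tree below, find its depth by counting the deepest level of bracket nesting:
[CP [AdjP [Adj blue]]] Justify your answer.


Count bracket nesting levels:
'[' at pos 0: depth = 1
'[' at pos 4: depth = 2
'[' at pos 10: depth = 3
Maximum depth reached: 3

3


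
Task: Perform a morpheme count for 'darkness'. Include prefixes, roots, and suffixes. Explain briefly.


Decomposition: dark (root) + -ness (suffix) = 2 morpheme(s)

2 morphemes


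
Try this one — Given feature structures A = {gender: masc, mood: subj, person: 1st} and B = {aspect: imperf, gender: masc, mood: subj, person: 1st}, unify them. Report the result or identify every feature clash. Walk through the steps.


Compare features:
aspect: A=_ vs B=imperf -> unified: imperf
gender: A=masc vs B=masc -> unified: masc
mood: A=subj vs B=subj -> unified: subj
person: A=1st vs B=1st -> unified: 1st
No clashes found.

Unified: {aspect: imperf, gender: masc, mood: subj, person: 1st}


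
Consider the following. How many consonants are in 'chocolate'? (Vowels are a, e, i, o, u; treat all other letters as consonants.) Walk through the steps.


Consonants in 'chocolate': c, h, c, l, t = 5 consonants.

5


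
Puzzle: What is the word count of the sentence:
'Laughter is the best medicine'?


Split into words: Laughter | is | the | best | medicine = 5 words.

5


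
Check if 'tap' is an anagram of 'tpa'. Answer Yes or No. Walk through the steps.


Sorted letters of 'tap': 'apt'
Sorted letters of 'tpa': 'apt'
They match.

Yes


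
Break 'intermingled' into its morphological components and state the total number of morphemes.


Step 1: Identify prefix: 'inter' (meaning: between)
Step 2: Identify root: 'mingle'
Step 3: Identify suffix(es): 'ed'
Decomposition: inter- (prefix: between) + mingle (root) + -ed (suffix: past)
Total morphemes: 3

3 morphemes (inter- (prefix: between) + mingle (root) + -ed (suffix: past))


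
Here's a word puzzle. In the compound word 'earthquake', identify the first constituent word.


Split 'earthquake' into 'earth' + 'quake'. The first part is 'earth'.

earth


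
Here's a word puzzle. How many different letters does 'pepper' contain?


Unique letters in 'pepper': {e, p, r} = 3 distinct letters.

3


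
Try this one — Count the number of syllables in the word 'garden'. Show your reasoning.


Break 'garden' into syllables: gar-den -> gar | den = 2 syllables

2 syllables


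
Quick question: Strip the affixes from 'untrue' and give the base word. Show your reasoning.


Remove prefix 'un' from 'untrue' to get root 'true'.

true


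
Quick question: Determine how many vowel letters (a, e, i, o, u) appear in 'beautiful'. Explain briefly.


Vowels in 'beautiful': e, a, u, i, u = 5 vowels.

5


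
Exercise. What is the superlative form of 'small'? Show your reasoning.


Apply superlative formation (add -est): 'small' -> 'smallest'.

smallest


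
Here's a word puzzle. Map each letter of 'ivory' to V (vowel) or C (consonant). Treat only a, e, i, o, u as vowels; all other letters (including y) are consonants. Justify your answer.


Letter mapping: i = V, v = C, o = V, r = C, y = C.

VCVCC


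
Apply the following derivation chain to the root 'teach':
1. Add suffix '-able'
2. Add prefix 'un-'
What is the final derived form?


Step 1: Add suffix '-able' to 'teach' = 'teachable'
Step 2: Add prefix 'un-' to 'teachable' = 'unteachable'

unteachable


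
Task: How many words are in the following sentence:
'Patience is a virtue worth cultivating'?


Split into words: Patience | is | a | virtue | worth | cultivating = 6 words.

6


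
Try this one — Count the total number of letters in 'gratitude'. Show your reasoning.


Spell out 'gratitude' and number each letter: g(1), r(2), a(3), t(4), i(5), t(6), u(7), d(8), e(9). Total: 9 letters.

9


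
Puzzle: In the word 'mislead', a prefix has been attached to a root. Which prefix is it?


The word 'mislead' = 'mis' (prefix) + 'lead' (root). The prefix is 'mis'.

mis


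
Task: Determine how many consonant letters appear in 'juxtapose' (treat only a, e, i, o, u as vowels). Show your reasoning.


Consonants in 'juxtapose': j, x, t, p, s = 5 consonants.

5


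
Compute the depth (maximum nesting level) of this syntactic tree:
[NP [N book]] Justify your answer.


Count bracket nesting levels:
'[' at pos 0: depth = 1
'[' at pos 4: depth = 2
Maximum depth reached: 2

2


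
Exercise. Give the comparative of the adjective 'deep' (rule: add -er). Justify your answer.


Apply comparative formation (add -er): 'deep' -> 'deeper'.

deeper


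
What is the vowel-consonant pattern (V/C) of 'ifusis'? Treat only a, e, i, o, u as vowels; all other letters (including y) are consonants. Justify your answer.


Letter mapping: i = V, f = C, u = V, s = C, i = V, s = C.

VCVCVC


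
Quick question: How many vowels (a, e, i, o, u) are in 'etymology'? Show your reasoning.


Vowels in 'etymology': e, o, o = 3 vowels.

3


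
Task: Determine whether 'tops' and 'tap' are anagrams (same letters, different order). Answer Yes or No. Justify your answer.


Sorted letters of 'tops': 'opst'
Sorted letters of 'tap': 'apt'
They do not match.

No


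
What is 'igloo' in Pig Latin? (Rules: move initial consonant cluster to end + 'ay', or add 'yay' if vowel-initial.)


'igloo' starts with a vowel, so add 'yay': 'iglooyay'.

iglooyay


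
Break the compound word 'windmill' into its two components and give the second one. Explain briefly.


Split 'windmill' into 'wind' + 'mill'. The second part is 'mill'.

mill


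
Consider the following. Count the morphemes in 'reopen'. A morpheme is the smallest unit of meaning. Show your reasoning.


Decomposition: re- (prefix) + open (root) = 2 morpheme(s)

2 morphemes


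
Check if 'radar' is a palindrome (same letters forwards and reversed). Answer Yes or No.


Forward: 'radar'
Reversed: 'radar'
They are identical.

Yes


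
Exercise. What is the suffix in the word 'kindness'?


The word 'kindness' = 'kind' (root) + '-ness' (suffix). The suffix is '-ness'.

ness


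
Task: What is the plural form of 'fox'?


Apply rule: Add -es (sibilant/fricative ending). 'fox' becomes 'foxes'.

foxes


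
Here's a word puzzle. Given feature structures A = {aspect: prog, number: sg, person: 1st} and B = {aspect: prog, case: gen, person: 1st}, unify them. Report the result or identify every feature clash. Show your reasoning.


Compare features:
aspect: A=prog vs B=prog -> unified: prog
case: A=_ vs B=gen -> unified: gen
number: A=sg vs B=_ -> unified: sg
person: A=1st vs B=1st -> unified: 1st
No clashes found.

Unified: {aspect: prog, case: gen, number: sg, person: 1st}


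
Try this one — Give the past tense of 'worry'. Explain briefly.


Apply rule: Change -y to -ied. 'worry' becomes 'worried'.

worried


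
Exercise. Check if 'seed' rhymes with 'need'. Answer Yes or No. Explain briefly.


Rime (stressed vowel + following sounds) of 'seed': -eed = /iːd/
Rime of 'need': -eed = /iːd/
/iːd/ and /iːd/ are the same ending sound, so the words rhyme.

Yes


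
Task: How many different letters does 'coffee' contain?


Unique letters in 'coffee': {c, e, f, o} = 4 distinct letters.

4


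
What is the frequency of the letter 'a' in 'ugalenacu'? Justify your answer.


Letter 'a' in 'ugalenacu': found at position(s) 3, 7 = 2 occurrence(s).

2


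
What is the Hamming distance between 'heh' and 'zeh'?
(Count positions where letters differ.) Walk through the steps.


Alignment:
Position 1: 'h' vs 'z' = DIFFER
Position 2: 'e' vs 'e' = match
Position 3: 'h' vs 'h' = match
Total differences: 1

1


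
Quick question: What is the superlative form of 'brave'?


Apply superlative formation (ends in e: add -st): 'brave' -> 'bravest'.

bravest


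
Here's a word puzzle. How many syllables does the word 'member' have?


Break 'member' into syllables: mem-ber -> mem | ber = 2 syllables

2 syllables


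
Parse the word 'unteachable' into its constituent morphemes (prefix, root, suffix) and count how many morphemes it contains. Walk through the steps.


Step 1: Identify prefix: 'un' (meaning: not/reverse)
Step 2: Identify root: 'teach'
Step 3: Identify suffix(es): 'able'
Decomposition: un- (prefix: not/reverse) + teach (root) + -able (suffix: capable of)
Total morphemes: 3

3 morphemes (un- (prefix: not/reverse) + teach (root) + -able (suffix: capable of))


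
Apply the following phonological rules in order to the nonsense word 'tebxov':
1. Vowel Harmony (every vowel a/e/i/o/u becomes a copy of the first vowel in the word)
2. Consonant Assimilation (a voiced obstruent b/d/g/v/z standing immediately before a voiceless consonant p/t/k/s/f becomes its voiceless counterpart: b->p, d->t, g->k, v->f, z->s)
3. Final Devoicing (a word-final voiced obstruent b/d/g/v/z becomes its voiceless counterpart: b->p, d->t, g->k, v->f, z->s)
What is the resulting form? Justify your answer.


Starting form: 'tebxov'
Rule 1: Vowel Harmony: all vowels become 'e' (matching first vowel). 'tebxov' -> 'tebxev'
Rule 2: Consonant Assimilation: no voiced obstruent (b/d/g/v/z) stands immediately before a voiceless consonant (p/t/k/s/f). No change.
Rule 3: Final Devoicing: word-final voiced obstruent 'v' becomes voiceless 'f'. 'tebxev' -> 'tebxef'
Final form: 'tebxef'

tebxef


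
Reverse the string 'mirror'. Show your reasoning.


Reverse 'mirror' character by character: 'rorrim'.

rorrim


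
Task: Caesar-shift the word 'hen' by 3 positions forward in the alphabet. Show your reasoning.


Shift each letter by 3: h -> k, e -> h, n -> q. Result: 'khq'.

khq


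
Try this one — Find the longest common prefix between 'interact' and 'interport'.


Compare from the start: 5 characters match: 'inter'. Mismatch at position 6: 'a' vs 'p'.

inter


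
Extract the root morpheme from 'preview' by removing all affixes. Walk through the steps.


Remove prefix 'pre' from 'preview' to get root 'view'.

view


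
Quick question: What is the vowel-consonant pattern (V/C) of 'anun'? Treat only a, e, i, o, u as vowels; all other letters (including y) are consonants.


Letter mapping: a = V, n = C, u = V, n = C.

VCVC


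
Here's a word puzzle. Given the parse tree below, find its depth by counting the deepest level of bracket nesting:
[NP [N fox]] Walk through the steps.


Count bracket nesting levels:
'[' at pos 0: depth = 1
'[' at pos 4: depth = 2
Maximum depth reached: 2

2


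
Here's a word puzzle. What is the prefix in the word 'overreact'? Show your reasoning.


The word 'overreact' = 'over' (prefix) + 'react' (root). The prefix is 'over'.

over


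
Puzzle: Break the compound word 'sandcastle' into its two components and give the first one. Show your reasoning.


Split 'sandcastle' into 'sand' + 'castle'. The first part is 'sand'.

sand


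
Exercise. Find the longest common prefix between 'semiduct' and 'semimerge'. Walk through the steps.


Compare from the start: 4 characters match: 'semi'. Mismatch at position 5: 'd' vs 'm'.

semi


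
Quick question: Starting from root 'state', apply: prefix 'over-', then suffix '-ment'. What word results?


Step 1: Add prefix 'over-' to 'state' = 'overstate'
Step 2: Add suffix '-ment' to 'overstate' = 'overstatement'

overstatement


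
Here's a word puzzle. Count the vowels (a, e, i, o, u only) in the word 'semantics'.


Vowels in 'semantics': e, a, i = 3 vowels.

3


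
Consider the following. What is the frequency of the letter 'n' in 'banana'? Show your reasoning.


Letter 'n' in 'banana': found at position(s) 3, 5 = 2 occurrence(s).

2


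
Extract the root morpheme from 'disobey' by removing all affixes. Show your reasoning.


Remove prefix 'dis' from 'disobey' to get root 'obey'.

obey


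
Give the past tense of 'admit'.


Apply rule: Double final consonant and add -ed. 'admit' becomes 'admitted'.

admitted


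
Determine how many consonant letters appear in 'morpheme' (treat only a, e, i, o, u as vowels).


Consonants in 'morpheme': m, r, p, h, m = 5 consonants.

5


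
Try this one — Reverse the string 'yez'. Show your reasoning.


Reverse 'yez' character by character: 'zey'.

zey


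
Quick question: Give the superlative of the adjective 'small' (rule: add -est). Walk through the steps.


Apply superlative formation (add -est): 'small' -> 'smallest'.

smallest


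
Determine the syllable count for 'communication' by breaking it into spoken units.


Break 'communication' into syllables: com-mu-ni-ca-tion -> com | mu | ni | ca | tion = 5 syllables

5 syllables


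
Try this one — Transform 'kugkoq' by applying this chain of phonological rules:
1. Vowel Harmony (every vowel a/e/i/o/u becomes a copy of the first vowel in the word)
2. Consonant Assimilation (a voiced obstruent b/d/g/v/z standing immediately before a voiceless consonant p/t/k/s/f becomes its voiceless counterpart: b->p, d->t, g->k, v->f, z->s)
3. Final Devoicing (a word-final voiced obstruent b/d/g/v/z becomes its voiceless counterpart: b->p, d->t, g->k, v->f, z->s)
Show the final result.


Starting form: 'kugkoq'
Rule 1: Vowel Harmony: all vowels become 'u' (matching first vowel). 'kugkoq' -> 'kugkuq'
Rule 2: Consonant Assimilation: voiced obstruent before voiceless consonant becomes voiceless ('gk' -> 'kk'). 'kugkuq' -> 'kukkuq'
Rule 3: Final Devoicing: final consonant 'q' is not one of the voiced obstruents b/d/g/v/z. No change.
Final form: 'kukkuq'

kukkuq


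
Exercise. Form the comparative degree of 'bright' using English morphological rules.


Apply comparative formation (add -er): 'bright' -> 'brighter'.

brighter


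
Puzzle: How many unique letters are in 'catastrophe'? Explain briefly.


Unique letters in 'catastrophe': {a, c, e, h, o, p, r, s, t} = 9 distinct letters.

9


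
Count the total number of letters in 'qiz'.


Spell out 'qiz' and number each letter: q(1), i(2), z(3). Total: 3 letters.

3


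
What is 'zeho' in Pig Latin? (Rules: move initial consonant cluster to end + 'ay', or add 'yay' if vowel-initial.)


'zeho': move consonant cluster 'z' to end and add 'ay': 'ehozay'.

ehozay


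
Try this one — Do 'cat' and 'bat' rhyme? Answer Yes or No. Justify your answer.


Rime (stressed vowel + following sounds) of 'cat': -at = /æt/
Rime of 'bat': -at = /æt/
/æt/ and /æt/ are the same ending sound, so the words rhyme.

Yes
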